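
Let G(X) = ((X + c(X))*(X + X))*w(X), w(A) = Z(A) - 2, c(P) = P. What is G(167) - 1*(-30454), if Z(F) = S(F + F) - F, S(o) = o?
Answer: 18437194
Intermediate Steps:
Z(F) = F (Z(F) = (F + F) - F = 2*F - F = F)
w(A) = -2 + A (w(A) = A - 2 = -2 + A)
G(X) = 4*X**2*(-2 + X) (G(X) = ((X + X)*(X + X))*(-2 + X) = ((2*X)*(2*X))*(-2 + X) = (4*X**2)*(-2 + X) = 4*X**2*(-2 + X))
G(167) - 1*(-30454) = 4*167**2*(-2 + 167) - 1*(-30454) = 4*27889*165 + 30454 = 18406740 + 30454 = 18437194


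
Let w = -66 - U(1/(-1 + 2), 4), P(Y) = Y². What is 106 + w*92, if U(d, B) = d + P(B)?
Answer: -7530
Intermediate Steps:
U(d, B) = d + B²
w = -83 (w = -66 - (1/(-1 + 2) + 4²) = -66 - (1/1 + 16) = -66 - (1 + 16) = -66 - 1*17 = -66 - 17 = -83)
106 + w*92 = 106 - 83*92 = 106 - 7636 = -7530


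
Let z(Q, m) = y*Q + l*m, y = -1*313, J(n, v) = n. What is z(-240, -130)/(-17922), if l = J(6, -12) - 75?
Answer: -14015/2987 ≈ -4.6920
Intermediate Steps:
l = -69 (l = 6 - 75 = -69)
y = -313
z(Q, m) = -313*Q - 69*m
z(-240, -130)/(-17922) = (-313*(-240) - 69*(-130))/(-17922) = (75120 + 8970)*(-1/17922) = 84090*(-1/17922) = -14015/2987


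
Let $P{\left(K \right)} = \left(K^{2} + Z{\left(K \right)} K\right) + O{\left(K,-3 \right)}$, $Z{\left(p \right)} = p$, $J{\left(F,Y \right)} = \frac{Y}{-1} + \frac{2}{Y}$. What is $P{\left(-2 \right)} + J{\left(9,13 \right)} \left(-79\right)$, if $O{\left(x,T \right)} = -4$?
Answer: $\frac{13245}{13} \approx 1018.8$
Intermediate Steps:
$J{\left(F,Y \right)} = - Y + \frac{2}{Y}$ ($J{\left(F,Y \right)} = Y \left(-1\right) + \frac{2}{Y} = - Y + \frac{2}{Y}$)
$P{\left(K \right)} = -4 + 2 K^{2}$ ($P{\left(K \right)} = \left(K^{2} + K K\right) - 4 = \left(K^{2} + K^{2}\right) - 4 = 2 K^{2} - 4 = -4 + 2 K^{2}$)
$P{\left(-2 \right)} + J{\left(9,13 \right)} \left(-79\right) = \left(-4 + 2 \left(-2\right)^{2}\right) + \left(\left(-1\right) 13 + \frac{2}{13}\right) \left(-79\right) = \left(-4 + 2 \cdot 4\right) + \left(-13 + 2 \cdot \frac{1}{13}\right) \left(-79\right) = \left(-4 + 8\right) + \left(-13 + \frac{2}{13}\right) \left(-79\right) = 4 - - \frac{13193}{13} = 4 + \frac{13193}{13} = \frac{13245}{13}$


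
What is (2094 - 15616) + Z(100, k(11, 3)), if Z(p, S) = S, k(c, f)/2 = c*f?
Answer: -13456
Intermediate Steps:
k(c, f) = 2*c*f (k(c, f) = 2*(c*f) = 2*c*f)
(2094 - 15616) + Z(100, k(11, 3)) = (2094 - 15616) + 2*11*3 = -13522 + 66 = -13456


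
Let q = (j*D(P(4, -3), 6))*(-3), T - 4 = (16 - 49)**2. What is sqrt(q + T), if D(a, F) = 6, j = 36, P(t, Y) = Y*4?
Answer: sqrt(445) ≈ 21.095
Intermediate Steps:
P(t, Y) = 4*Y
T = 1093 (T = 4 + (16 - 49)**2 = 4 + (-33)**2 = 4 + 1089 = 1093)
q = -648 (q = (36*6)*(-3) = 216*(-3) = -648)
sqrt(q + T) = sqrt(-648 + 1093) = sqrt(445)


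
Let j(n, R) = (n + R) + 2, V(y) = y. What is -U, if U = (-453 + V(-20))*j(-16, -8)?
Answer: -10406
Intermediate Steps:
j(n, R) = 2 + R + n (j(n, R) = (R + n) + 2 = 2 + R + n)
U = 10406 (U = (-453 - 20)*(2 - 8 - 16) = -473*(-22) = 10406)
-U = -1*10406 = -10406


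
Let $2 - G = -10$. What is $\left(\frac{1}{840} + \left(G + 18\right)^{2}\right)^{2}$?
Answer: $\frac{571537512001}{705600} \approx 8.1 \cdot 10^{5}$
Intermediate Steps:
$G = 12$ ($G = 2 - -10 = 2 + 10 = 12$)
$\left(\frac{1}{840} + \left(G + 18\right)^{2}\right)^{2} = \left(\frac{1}{840} + \left(12 + 18\right)^{2}\right)^{2} = \left(\frac{1}{840} + 30^{2}\right)^{2} = \left(\frac{1}{840} + 900\right)^{2} = \left(\frac{756001}{840}\right)^{2} = \frac{571537512001}{705600}$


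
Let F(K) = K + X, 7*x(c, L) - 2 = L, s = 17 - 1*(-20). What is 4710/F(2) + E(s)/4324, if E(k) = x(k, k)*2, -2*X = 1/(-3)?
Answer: 427687347/196742 ≈ 2173.8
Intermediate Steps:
s = 37 (s = 17 + 20 = 37)
x(c, L) = 2/7 + L/7
X = 1/6 (X = -1/2/(-3) = -1/2*(-1/3) = 1/6 ≈ 0.16667)
E(k) = 4/7 + 2*k/7 (E(k) = (2/7 + k/7)*2 = 4/7 + 2*k/7)
F(K) = 1/6 + K (F(K) = K + 1/6 = 1/6 + K)
4710/F(2) + E(s)/4324 = 4710/(1/6 + 2) + (4/7 + (2/7)*37)/4324 = 4710/(13/6) + (4/7 + 74/7)*(1/4324) = 4710*(6/13) + (78/7)*(1/4324) = 28260/13 + 39/15134 = 427687347/196742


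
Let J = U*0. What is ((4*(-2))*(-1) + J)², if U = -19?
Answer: 64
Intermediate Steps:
J = 0 (J = -19*0 = 0)
((4*(-2))*(-1) + J)² = ((4*(-2))*(-1) + 0)² = (-8*(-1) + 0)² = (8 + 0)² = 8² = 64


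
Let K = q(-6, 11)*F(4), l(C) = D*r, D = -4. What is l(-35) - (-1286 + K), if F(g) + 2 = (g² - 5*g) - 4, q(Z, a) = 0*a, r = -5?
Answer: 1306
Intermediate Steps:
q(Z, a) = 0
F(g) = -6 + g² - 5*g (F(g) = -2 + ((g² - 5*g) - 4) = -2 + (-4 + g² - 5*g) = -6 + g² - 5*g)
l(C) = 20 (l(C) = -4*(-5) = 20)
K = 0 (K = 0*(-6 + 4² - 5*4) = 0*(-6 + 16 - 20) = 0*(-10) = 0)
l(-35) - (-1286 + K) = 20 - (-1286 + 0) = 20 - 1*(-1286) = 20 + 1286 = 1306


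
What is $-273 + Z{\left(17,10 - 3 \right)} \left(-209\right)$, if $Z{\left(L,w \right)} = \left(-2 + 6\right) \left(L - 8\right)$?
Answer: $-7797$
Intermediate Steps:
$Z{\left(L,w \right)} = -32 + 4 L$ ($Z{\left(L,w \right)} = 4 \left(-8 + L\right) = -32 + 4 L$)
$-273 + Z{\left(17,10 - 3 \right)} \left(-209\right) = -273 + \left(-32 + 4 \cdot 17\right) \left(-209\right) = -273 + \left(-32 + 68\right) \left(-209\right) = -273 + 36 \left(-209\right) = -273 - 7524 = -7797$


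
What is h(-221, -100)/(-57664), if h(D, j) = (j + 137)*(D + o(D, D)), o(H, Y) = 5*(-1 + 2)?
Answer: 999/7208 ≈ 0.13860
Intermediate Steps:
o(H, Y) = 5 (o(H, Y) = 5*1 = 5)
h(D, j) = (5 + D)*(137 + j) (h(D, j) = (j + 137)*(D + 5) = (137 + j)*(5 + D) = (5 + D)*(137 + j))
h(-221, -100)/(-57664) = (685 + 5*(-100) + 137*(-221) - 221*(-100))/(-57664) = (685 - 500 - 30277 + 22100)*(-1/57664) = -7992*(-1/57664) = 999/7208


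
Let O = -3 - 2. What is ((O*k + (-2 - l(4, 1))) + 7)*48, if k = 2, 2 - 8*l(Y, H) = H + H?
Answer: -240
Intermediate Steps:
l(Y, H) = ¼ - H/4 (l(Y, H) = ¼ - (H + H)/8 = ¼ - H/4)
O = -5
((O*k + (-2 - l(4, 1))) + 7)*48 = ((-5*2 + (-2 - (¼ - ¼*1))) + 7)*48 = ((-10 + (-2 - (¼ - ¼))) + 7)*48 = ((-10 + (-2 - 1*0)) + 7)*48 = ((-10 + (-2 + 0)) + 7)*48 = ((-10 - 2) + 7)*48 = (-12 + 7)*48 = -5*48 = -240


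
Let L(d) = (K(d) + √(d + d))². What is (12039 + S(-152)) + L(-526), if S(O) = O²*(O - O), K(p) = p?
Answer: 287663 - 2104*I*√263 ≈ 2.8766e+5 - 34121.0*I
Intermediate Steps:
L(d) = (d + √2*√d)² (L(d) = (d + √(d + d))² = (d + √(2*d))² = (d + √2*√d)²)
S(O) = 0 (S(O) = O²*0 = 0)
(12039 + S(-152)) + L(-526) = (12039 + 0) + (-526 + √2*√(-526))² = 12039 + (-526 + √2*(I*√526))² = 12039 + (-526 + 2*I*√263)²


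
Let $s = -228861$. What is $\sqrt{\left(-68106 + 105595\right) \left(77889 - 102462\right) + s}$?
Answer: $i \sqrt{921446058} \approx 30355.0 i$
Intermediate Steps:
$\sqrt{\left(-68106 + 105595\right) \left(77889 - 102462\right) + s} = \sqrt{\left(-68106 + 105595\right) \left(77889 - 102462\right) - 228861} = \sqrt{37489 \left(-24573\right) - 228861} = \sqrt{-921217197 - 228861} = \sqrt{-921446058} = i \sqrt{921446058}$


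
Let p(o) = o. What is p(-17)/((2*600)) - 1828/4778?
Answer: -1137413/2866800 ≈ -0.39675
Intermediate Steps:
p(-17)/((2*600)) - 1828/4778 = -17/(2*600) - 1828/4778 = -17/1200 - 1828*1/4778 = -17*1/1200 - 914/2389 = -17/1200 - 914/2389 = -1137413/2866800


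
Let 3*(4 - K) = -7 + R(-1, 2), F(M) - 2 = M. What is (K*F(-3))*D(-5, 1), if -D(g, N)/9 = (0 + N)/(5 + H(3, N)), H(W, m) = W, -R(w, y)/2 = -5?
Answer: 27/8 ≈ 3.3750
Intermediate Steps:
R(w, y) = 10 (R(w, y) = -2*(-5) = 10)
D(g, N) = -9*N/8 (D(g, N) = -9*(0 + N)/(5 + 3) = -9*N/8)
F(M) = 2 + M
K = 3 (K = 4 - (-7 + 10)/3 = 4 - ⅓*3 = 4 - 1 = 3)
(K*F(-3))*D(-5, 1) = (3*(2 - 3))*(-9/8*1) = (3*(-1))*(-9/8) = -3*(-9/8) = 27/8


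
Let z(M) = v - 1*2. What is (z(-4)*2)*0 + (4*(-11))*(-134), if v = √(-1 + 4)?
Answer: 5896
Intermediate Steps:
v = √3 ≈ 1.7320
z(M) = -2 + √3 (z(M) = √3 - 1*2 = √3 - 2 = -2 + √3)
(z(-4)*2)*0 + (4*(-11))*(-134) = ((-2 + √3)*2)*0 + (4*(-11))*(-134) = (-4 + 2*√3)*0 - 44*(-134) = 0 + 5896 = 5896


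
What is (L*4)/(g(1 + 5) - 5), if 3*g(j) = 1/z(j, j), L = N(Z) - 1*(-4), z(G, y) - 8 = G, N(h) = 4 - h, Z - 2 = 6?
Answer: 0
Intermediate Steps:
Z = 8 (Z = 2 + 6 = 8)
z(G, y) = 8 + G
L = 0 (L = (4 - 1*8) - 1*(-4) = (4 - 8) + 4 = -4 + 4 = 0)
g(j) = 1/(3*(8 + j))
(L*4)/(g(1 + 5) - 5) = (0*4)/(1/(3*(8 + (1 + 5))) - 5) = 0/(1/(3*(8 + 6)) - 5) = 0/((1/3)/14 - 5) = 0/((1/3)*(1/14) - 5) = 0/(1/42 - 5) = 0/(-209/42) = 0*(-42/209) = 0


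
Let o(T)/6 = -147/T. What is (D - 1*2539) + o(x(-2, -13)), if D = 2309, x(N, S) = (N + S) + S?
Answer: -397/2 ≈ -198.50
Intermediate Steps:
x(N, S) = N + 2*S
o(T) = -882/T (o(T) = 6*(-147/T) = -882/T)
(D - 1*2539) + o(x(-2, -13)) = (2309 - 1*2539) - 882/(-2 + 2*(-13)) = (2309 - 2539) - 882/(-2 - 26) = -230 - 882/(-28) = -230 - 882*(-1/28) = -230 + 63/2 = -397/2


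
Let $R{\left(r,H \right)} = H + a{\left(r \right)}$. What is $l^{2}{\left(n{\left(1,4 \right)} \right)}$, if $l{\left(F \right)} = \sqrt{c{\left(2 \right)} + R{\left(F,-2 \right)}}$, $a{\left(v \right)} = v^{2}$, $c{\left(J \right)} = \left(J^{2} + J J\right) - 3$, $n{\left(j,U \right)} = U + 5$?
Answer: $84$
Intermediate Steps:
$n{\left(j,U \right)} = 5 + U$
$c{\left(J \right)} = -3 + 2 J^{2}$ ($c{\left(J \right)} = \left(J^{2} + J^{2}\right) - 3 = 2 J^{2} - 3 = -3 + 2 J^{2}$)
$R{\left(r,H \right)} = H + r^{2}$
$l{\left(F \right)} = \sqrt{3 + F^{2}}$ ($l{\left(F \right)} = \sqrt{\left(-3 + 2 \cdot 2^{2}\right) + \left(-2 + F^{2}\right)} = \sqrt{\left(-3 + 2 \cdot 4\right) + \left(-2 + F^{2}\right)} = \sqrt{\left(-3 + 8\right) + \left(-2 + F^{2}\right)} = \sqrt{5 + \left(-2 + F^{2}\right)} = \sqrt{3 + F^{2}}$)
$l^{2}{\left(n{\left(1,4 \right)} \right)} = \left(\sqrt{3 + \left(5 + 4\right)^{2}}\right)^{2} = \left(\sqrt{3 + 9^{2}}\right)^{2} = \left(\sqrt{3 + 81}\right)^{2} = \left(\sqrt{84}\right)^{2} = \left(2 \sqrt{21}\right)^{2} = 84$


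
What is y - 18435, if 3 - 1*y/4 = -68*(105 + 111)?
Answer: 40329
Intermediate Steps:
y = 58764 (y = 12 - (-272)*(105 + 111) = 12 - (-272)*216 = 12 - 4*(-14688) = 12 + 58752 = 58764)
y - 18435 = 58764 - 18435 = 40329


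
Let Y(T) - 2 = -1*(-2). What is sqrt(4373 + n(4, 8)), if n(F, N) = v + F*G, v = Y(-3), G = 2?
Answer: sqrt(4385) ≈ 66.219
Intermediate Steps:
Y(T) = 4 (Y(T) = 2 - 1*(-2) = 2 + 2 = 4)
v = 4
n(F, N) = 4 + 2*F (n(F, N) = 4 + F*2 = 4 + 2*F)
sqrt(4373 + n(4, 8)) = sqrt(4373 + (4 + 2*4)) = sqrt(4373 + (4 + 8)) = sqrt(4373 + 12) = sqrt(4385)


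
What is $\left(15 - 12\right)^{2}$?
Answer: $9$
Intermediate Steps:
$\left(15 - 12\right)^{2} = 3^{2} = 9$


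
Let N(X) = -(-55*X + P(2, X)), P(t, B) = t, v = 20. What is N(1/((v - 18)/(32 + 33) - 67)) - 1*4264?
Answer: -18573473/4353 ≈ -4266.8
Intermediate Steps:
N(X) = -2 + 55*X (N(X) = -(-55*X + 2) = -(2 - 55*X) = -2 + 55*X)
N(1/((v - 18)/(32 + 33) - 67)) - 1*4264 = (-2 + 55/((20 - 18)/(32 + 33) - 67)) - 1*4264 = (-2 + 55/(2/65 - 67)) - 4264 = (-2 + 55/(-4353/65)) - 4264 = (-2 + 55*(-65/4353)) - 4264 = (-2 - 3575/4353) - 4264 = -12281/4353 - 4264 = -18573473/4353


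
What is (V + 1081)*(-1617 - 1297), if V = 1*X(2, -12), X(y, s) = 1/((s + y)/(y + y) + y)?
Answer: -3144206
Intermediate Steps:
X(y, s) = 1/(y + (s + y)/(2*y)) (X(y, s) = 1/((s + y)/((2*y)) + y) = 1/((s + y)*(1/(2*y)) + y) = 1/((s + y)/(2*y) + y) = 1/(y + (s + y)/(2*y)))
V = -2 (V = 1*(2*2/(-12 + 2 + 2*2²)) = 1*(2*2/(-12 + 2 + 2*4)) = 1*(2*2/(-12 + 2 + 8)) = 1*(2*2/(-2)) = 1*(2*2*(-½)) = 1*(-2) = -2)
(V + 1081)*(-1617 - 1297) = (-2 + 1081)*(-1617 - 1297) = 1079*(-2914) = -3144206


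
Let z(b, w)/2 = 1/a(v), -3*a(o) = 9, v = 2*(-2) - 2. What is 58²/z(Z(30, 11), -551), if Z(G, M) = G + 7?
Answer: -5046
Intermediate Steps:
v = -6 (v = -4 - 2 = -6)
a(o) = -3 (a(o) = -⅓*9 = -3)
Z(G, M) = 7 + G
z(b, w) = -⅔ (z(b, w) = 2/(-3) = 2*(-⅓) = -⅔)
58²/z(Z(30, 11), -551) = 58²/(-⅔) = 3364*(-3/2) = -5046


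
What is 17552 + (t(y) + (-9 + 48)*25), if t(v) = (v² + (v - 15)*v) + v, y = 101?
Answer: 37515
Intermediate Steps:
t(v) = v + v² + v*(-15 + v) (t(v) = (v² + (-15 + v)*v) + v = (v² + v*(-15 + v)) + v = v + v² + v*(-15 + v))
17552 + (t(y) + (-9 + 48)*25) = 17552 + (2*101*(-7 + 101) + (-9 + 48)*25) = 17552 + (2*101*94 + 39*25) = 17552 + (18988 + 975) = 17552 + 19963 = 37515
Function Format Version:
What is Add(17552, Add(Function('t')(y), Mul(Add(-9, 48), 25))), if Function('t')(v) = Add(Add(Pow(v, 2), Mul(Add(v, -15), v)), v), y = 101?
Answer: 37515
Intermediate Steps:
Function('t')(v) = Add(v, Pow(v, 2), Mul(v, Add(-15, v))) (Function('t')(v) = Add(Add(Pow(v, 2), Mul(Add(-15, v), v)), v) = Add(Add(Pow(v, 2), Mul(v, Add(-15, v))), v) = Add(v, Pow(v, 2), Mul(v, Add(-15, v))))
Add(17552, Add(Function('t')(y), Mul(Add(-9, 48), 25))) = Add(17552, Add(Mul(2, 101, Add(-7, 101)), Mul(Add(-9, 48), 25))) = Add(17552, Add(Mul(2, 101, 94), Mul(39, 25))) = Add(17552, Add(18988, 975)) = Add(17552, 19963) = 37515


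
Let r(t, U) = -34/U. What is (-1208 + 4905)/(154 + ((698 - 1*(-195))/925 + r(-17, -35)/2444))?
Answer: 29252327650/1226159167 ≈ 23.857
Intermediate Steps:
(-1208 + 4905)/(154 + ((698 - 1*(-195))/925 + r(-17, -35)/2444)) = (-1208 + 4905)/(154 + ((698 - 1*(-195))/925 - 34/(-35)/2444)) = 3697/(154 + ((698 + 195)*(1/925) - 34*(-1/35)*(1/2444))) = 3697/(154 + (893*(1/925) + (34/35)*(1/2444))) = 3697/(154 + (893/925 + 17/42770)) = 3697/(154 + 7641867/7912450) = 3697/(1226159167/7912450) = 3697*(7912450/1226159167) = 29252327650/1226159167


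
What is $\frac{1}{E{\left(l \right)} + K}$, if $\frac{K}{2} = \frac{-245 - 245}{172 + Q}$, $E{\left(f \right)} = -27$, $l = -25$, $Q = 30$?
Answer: $- \frac{101}{3217} \approx -0.031396$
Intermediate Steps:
$K = - \frac{490}{101}$ ($K = 2 \frac{-245 - 245}{172 + 30} = 2 \left(- \frac{490}{202}\right) = 2 \left(\left(-490\right) \frac{1}{202}\right) = 2 \left(- \frac{245}{101}\right) = - \frac{490}{101} \approx -4.8515$)
$\frac{1}{E{\left(l \right)} + K} = \frac{1}{-27 - \frac{490}{101}} = \frac{1}{- \frac{3217}{101}} = - \frac{101}{3217}$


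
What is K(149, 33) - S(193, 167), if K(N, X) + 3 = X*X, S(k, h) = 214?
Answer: 872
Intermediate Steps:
K(N, X) = -3 + X² (K(N, X) = -3 + X*X = -3 + X²)
K(149, 33) - S(193, 167) = (-3 + 33²) - 1*214 = (-3 + 1089) - 214 = 1086 - 214 = 872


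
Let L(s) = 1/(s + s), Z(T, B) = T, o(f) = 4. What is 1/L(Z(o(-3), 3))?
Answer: 8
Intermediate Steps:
L(s) = 1/(2*s)
1/L(Z(o(-3), 3)) = 1/((½)/4) = 1/((½)*(¼)) = 1/(⅛) = 8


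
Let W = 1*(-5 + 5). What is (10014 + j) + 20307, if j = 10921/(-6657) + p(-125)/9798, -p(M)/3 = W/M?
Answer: 201835976/6657 ≈ 30319.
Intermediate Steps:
W = 0 (W = 1*0 = 0)
p(M) = 0 (p(M) = -0/M = -3*0 = 0)
j = -10921/6657 (j = 10921/(-6657) + 0/9798 = 10921*(-1/6657) + 0*(1/9798) = -10921/6657 + 0 = -10921/6657 ≈ -1.6405)
(10014 + j) + 20307 = (10014 - 10921/6657) + 20307 = 66652277/6657 + 20307 = 201835976/6657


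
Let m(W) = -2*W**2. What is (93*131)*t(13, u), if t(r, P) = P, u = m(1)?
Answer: -24366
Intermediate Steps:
u = -2 (u = -2*1**2 = -2*1 = -2)
(93*131)*t(13, u) = (93*131)*(-2) = 12183*(-2) = -24366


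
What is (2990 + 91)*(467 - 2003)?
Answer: -4732416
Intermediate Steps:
(2990 + 91)*(467 - 2003) = 3081*(-1536) = -4732416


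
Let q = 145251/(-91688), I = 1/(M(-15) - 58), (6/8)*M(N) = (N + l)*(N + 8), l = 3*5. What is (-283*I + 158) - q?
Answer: 437300547/2658952 ≈ 164.46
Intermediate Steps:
l = 15
M(N) = 4*(8 + N)*(15 + N)/3 (M(N) = 4*((N + 15)*(N + 8))/3 = 4*((15 + N)*(8 + N))/3 = 4*((8 + N)*(15 + N))/3 = 4*(8 + N)*(15 + N)/3)
I = -1/58 (I = 1/((160 + (4/3)*(-15)² + (92/3)*(-15)) - 58) = 1/((160 + (4/3)*225 - 460) - 58) = 1/((160 + 300 - 460) - 58) = 1/(0 - 58) = 1/(-58) = -1/58 ≈ -0.017241)
q = -145251/91688 (q = 145251*(-1/91688) = -145251/91688 ≈ -1.5842)
(-283*I + 158) - q = (-283*(-1/58) + 158) - 1*(-145251/91688) = (283/58 + 158) + 145251/91688 = 9447/58 + 145251/91688 = 437300547/2658952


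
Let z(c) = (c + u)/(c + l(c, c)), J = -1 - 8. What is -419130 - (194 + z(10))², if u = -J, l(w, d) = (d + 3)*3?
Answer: -1097056755/2401 ≈ -4.5692e+5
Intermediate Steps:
l(w, d) = 9 + 3*d (l(w, d) = (3 + d)*3 = 9 + 3*d)
J = -9
u = 9 (u = -1*(-9) = 9)
z(c) = (9 + c)/(9 + 4*c) (z(c) = (c + 9)/(c + (9 + 3*c)) = (9 + c)/(9 + 4*c))
-419130 - (194 + z(10))² = -419130 - (194 + (9 + 10)/(9 + 4*10))² = -419130 - (194 + 19/(9 + 40))² = -419130 - (194 + 19/49)² = -419130 - (9525/49)² = -419130 - 1*90725625/2401 = -419130 - 90725625/2401 = -1097056755/2401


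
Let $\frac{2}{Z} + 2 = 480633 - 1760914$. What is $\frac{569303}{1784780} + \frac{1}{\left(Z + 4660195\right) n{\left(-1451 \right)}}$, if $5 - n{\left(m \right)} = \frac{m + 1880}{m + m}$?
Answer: $\frac{50742881411558433432091}{159080257877788220300860} \approx 0.31898$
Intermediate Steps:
$Z = - \frac{2}{1280283}$ ($Z = \frac{2}{-2 + \left(480633 - 1760914\right)} = \frac{2}{-2 - 1280281} = \frac{2}{-1280283} = 2 \left(- \frac{1}{1280283}\right) = - \frac{2}{1280283} \approx -1.5622 \cdot 10^{-6}$)
$n{\left(m \right)} = 5 - \frac{1880 + m}{2 m}$ ($n{\left(m \right)} = 5 - \frac{m + 1880}{m + m} = 5 - \frac{1880 + m}{2 m}$)
$\frac{569303}{1784780} + \frac{1}{\left(Z + 4660195\right) n{\left(-1451 \right)}} = \frac{569303}{1784780} + \frac{1}{\left(- \frac{2}{1280283} + 4660195\right) \left(\frac{9}{2} - \frac{940}{-1451}\right)} = 569303 \cdot \frac{1}{1784780} + \frac{1}{\frac{5966368435183}{1280283} \left(\frac{9}{2} - - \frac{940}{1451}\right)} = \frac{569303}{1784780} + \frac{1280283}{5966368435183 \left(\frac{9}{2} + \frac{940}{1451}\right)} = \frac{569303}{1784780} + \frac{1280283}{5966368435183 \cdot \frac{14939}{2902}} = \frac{569303}{1784780} + \frac{1280283}{5966368435183} \cdot \frac{2902}{14939} = \frac{569303}{1784780} + \frac{3715381266}{89131578053198837} = \frac{50742881411558433432091}{159080257877788220300860}$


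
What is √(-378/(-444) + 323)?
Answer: √1773410/74 ≈ 17.996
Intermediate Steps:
√(-378/(-444) + 323) = √(-378*(-1/444) + 323) = √(63/74 + 323) = √(23965/74) = √1773410/74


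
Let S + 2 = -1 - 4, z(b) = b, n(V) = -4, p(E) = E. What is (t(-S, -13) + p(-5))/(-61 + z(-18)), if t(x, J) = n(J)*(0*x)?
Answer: 5/79 ≈ 0.063291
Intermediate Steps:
S = -7 (S = -2 + (-1 - 4) = -2 - 5 = -7)
t(x, J) = 0 (t(x, J) = -0*x = -4*0 = 0)
(t(-S, -13) + p(-5))/(-61 + z(-18)) = (0 - 5)/(-61 - 18) = -5/(-79) = -5*(-1/79) = 5/79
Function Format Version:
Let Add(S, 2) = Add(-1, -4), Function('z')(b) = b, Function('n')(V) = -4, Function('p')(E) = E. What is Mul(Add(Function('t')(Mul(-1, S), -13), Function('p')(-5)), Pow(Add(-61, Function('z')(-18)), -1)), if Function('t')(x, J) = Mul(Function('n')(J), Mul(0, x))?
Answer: Rational(5, 79) ≈ 0.063291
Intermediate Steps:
S = -7 (S = Add(-2, Add(-1, -4)) = Add(-2, -5) = -7)
Function('t')(x, J) = 0 (Function('t')(x, J) = Mul(-4, Mul(0, x)) = Mul(-4, 0) = 0)
Mul(Add(Function('t')(Mul(-1, S), -13), Function('p')(-5)), Pow(Add(-61, Function('z')(-18)), -1)) = Mul(Add(0, -5), Pow(Add(-61, -18), -1)) = Mul(-5, Pow(-79, -1)) = Mul(-5, Rational(-1, 79)) = Rational(5, 79)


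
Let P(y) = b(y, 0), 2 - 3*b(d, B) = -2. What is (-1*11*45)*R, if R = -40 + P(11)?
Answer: 19140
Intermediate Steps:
b(d, B) = 4/3 (b(d, B) = ⅔ - ⅓*(-2) = ⅔ + ⅔ = 4/3)
P(y) = 4/3
R = -116/3 (R = -40 + 4/3 = -116/3 ≈ -38.667)
(-1*11*45)*R = (-1*11*45)*(-116/3) = -11*45*(-116/3) = -495*(-116/3) = 19140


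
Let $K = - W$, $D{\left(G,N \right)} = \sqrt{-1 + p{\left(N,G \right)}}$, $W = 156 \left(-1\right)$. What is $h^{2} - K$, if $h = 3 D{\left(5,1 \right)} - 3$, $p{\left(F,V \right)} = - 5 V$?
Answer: $-381 - 18 i \sqrt{26} \approx -381.0 - 91.782 i$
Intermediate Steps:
$W = -156$
$D{\left(G,N \right)} = \sqrt{-1 - 5 G}$
$K = 156$ ($K = \left(-1\right) \left(-156\right) = 156$)
$h = -3 + 3 i \sqrt{26}$ ($h = 3 \sqrt{-1 - 25} - 3 = 3 \sqrt{-26} - 3 = 3 i \sqrt{26} - 3 = -3 + 3 i \sqrt{26} \approx -3.0 + 15.297 i$)
$h^{2} - K = \left(-3 + 3 i \sqrt{26}\right)^{2} - 156 = -156 + \left(-3 + 3 i \sqrt{26}\right)^{2}$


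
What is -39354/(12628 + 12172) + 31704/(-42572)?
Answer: -307704711/131973200 ≈ -2.3316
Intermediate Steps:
-39354/(12628 + 12172) + 31704/(-42572) = -39354/24800 + 31704*(-1/42572) = -39354*1/24800 - 7926/10643 = -19677/12400 - 7926/10643 = -307704711/131973200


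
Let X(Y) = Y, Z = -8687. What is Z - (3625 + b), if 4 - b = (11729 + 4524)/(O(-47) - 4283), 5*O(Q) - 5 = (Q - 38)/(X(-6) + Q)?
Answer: -2795718973/226929 ≈ -12320.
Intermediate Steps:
O(Q) = 1 + (-38 + Q)/(5*(-6 + Q)) (O(Q) = 1 + ((Q - 38)/(-6 + Q))/5 = 1 + ((-38 + Q)/(-6 + Q))/5 = 1 + (-38 + Q)/(5*(-6 + Q)))
b = 1769125/226929 (b = 4 - (11729 + 4524)/(2*(-34 + 3*(-47))/(5*(-6 - 47)) - 4283) = 4 - 16253/((⅖)*(-34 - 141)/(-53) - 4283) = 4 - 16253/((⅖)*(-1/53)*(-175) - 4283) = 4 - 16253/(70/53 - 4283) = 4 - 16253/(-226929/53) = 4 - 16253*(-53)/226929 = 4 - 1*(-861409/226929) = 4 + 861409/226929 = 1769125/226929 ≈ 7.7959)
Z - (3625 + b) = -8687 - (3625 + 1769125/226929) = -8687 - 1*824386750/226929 = -8687 - 824386750/226929 = -2795718973/226929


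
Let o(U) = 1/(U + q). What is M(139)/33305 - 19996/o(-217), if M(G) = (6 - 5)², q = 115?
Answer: 67928611561/33305 ≈ 2.0396e+6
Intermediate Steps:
M(G) = 1 (M(G) = 1² = 1)
o(U) = 1/(115 + U) (o(U) = 1/(U + 115) = 1/(115 + U))
M(139)/33305 - 19996/o(-217) = 1/33305 - 19996/(1/(115 - 217)) = 1*(1/33305) - 19996/(1/(-102)) = 1/33305 - 19996/(-1/102) = 1/33305 - 19996*(-102) = 1/33305 + 2039592 = 67928611561/33305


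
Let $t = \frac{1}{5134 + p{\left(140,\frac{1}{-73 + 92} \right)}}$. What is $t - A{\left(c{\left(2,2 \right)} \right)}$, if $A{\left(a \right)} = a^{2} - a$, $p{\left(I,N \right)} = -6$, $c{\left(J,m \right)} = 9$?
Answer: $- \frac{369215}{5128} \approx -72.0$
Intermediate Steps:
$t = \frac{1}{5128}$ ($t = \frac{1}{5134 - 6} = \frac{1}{5128} \approx 0.00019501$)
$t - A{\left(c{\left(2,2 \right)} \right)} = \frac{1}{5128} - 9 \left(-1 + 9\right) = \frac{1}{5128} - 9 \cdot 8 = \frac{1}{5128} - 72 = - \frac{369215}{5128}$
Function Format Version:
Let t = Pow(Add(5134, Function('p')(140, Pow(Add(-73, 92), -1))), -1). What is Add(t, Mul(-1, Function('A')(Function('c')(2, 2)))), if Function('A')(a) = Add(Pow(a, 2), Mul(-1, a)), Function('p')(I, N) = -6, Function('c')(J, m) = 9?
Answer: Rational(-369215, 5128) ≈ -72.000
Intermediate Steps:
t = Rational(1, 5128) (t = Pow(Add(5134, -6), -1) = Pow(5128, -1) = Rational(1, 5128) ≈ 0.00019501)
Add(t, Mul(-1, Function('A')(Function('c')(2, 2)))) = Add(Rational(1, 5128), Mul(-1, Mul(9, Add(-1, 9)))) = Add(Rational(1, 5128), Mul(-1, Mul(9, 8))) = Add(Rational(1, 5128), Mul(-1, 72)) = Add(Rational(1, 5128), -72) = Rational(-369215, 5128)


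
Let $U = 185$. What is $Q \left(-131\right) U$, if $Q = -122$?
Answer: $2956670$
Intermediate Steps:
$Q \left(-131\right) U = \left(-122\right) \left(-131\right) 185 = 15982 \cdot 185 = 2956670$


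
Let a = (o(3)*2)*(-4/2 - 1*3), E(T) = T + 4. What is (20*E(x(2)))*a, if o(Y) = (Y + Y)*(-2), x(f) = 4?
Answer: 19200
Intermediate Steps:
o(Y) = -4*Y (o(Y) = (2*Y)*(-2) = -4*Y)
E(T) = 4 + T
a = 120 (a = (-4*3*2)*(-4/2 - 1*3) = (-12*2)*(-4*½ - 3) = -24*(-2 - 3) = -24*(-5) = 120)
(20*E(x(2)))*a = (20*(4 + 4))*120 = (20*8)*120 = 160*120 = 19200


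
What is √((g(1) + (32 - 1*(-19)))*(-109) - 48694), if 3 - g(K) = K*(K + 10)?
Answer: I*√53381 ≈ 231.04*I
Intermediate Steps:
g(K) = 3 - K*(10 + K) (g(K) = 3 - K*(K + 10) = 3 - K*(10 + K))
√((g(1) + (32 - 1*(-19)))*(-109) - 48694) = √(((3 - 1*1² - 10*1) + (32 - 1*(-19)))*(-109) - 48694) = √(((3 - 1*1 - 10) + (32 + 19))*(-109) - 48694) = √(((3 - 1 - 10) + 51)*(-109) - 48694) = √((-8 + 51)*(-109) - 48694) = √(43*(-109) - 48694) = √(-4687 - 48694) = √(-53381) = I*√53381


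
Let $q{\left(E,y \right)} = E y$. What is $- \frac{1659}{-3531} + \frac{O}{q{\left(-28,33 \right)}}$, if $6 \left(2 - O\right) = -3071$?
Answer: $- \frac{51169}{593208} \approx -0.086258$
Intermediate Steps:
$O = \frac{3083}{6}$ ($O = 2 - - \frac{3071}{6} = 2 + \frac{3071}{6} = \frac{3083}{6} \approx 513.83$)
$- \frac{1659}{-3531} + \frac{O}{q{\left(-28,33 \right)}} = - \frac{1659}{-3531} + \frac{3083}{6 \left(\left(-28\right) 33\right)} = \left(-1659\right) \left(- \frac{1}{3531}\right) + \frac{3083}{6 \left(-924\right)} = \frac{553}{1177} + \frac{3083}{6} \left(- \frac{1}{924}\right) = \frac{553}{1177} - \frac{3083}{5544} = - \frac{51169}{593208}$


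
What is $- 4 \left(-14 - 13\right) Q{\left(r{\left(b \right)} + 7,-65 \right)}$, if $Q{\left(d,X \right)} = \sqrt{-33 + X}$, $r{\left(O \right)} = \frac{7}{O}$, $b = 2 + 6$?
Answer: $756 i \sqrt{2} \approx 1069.1 i$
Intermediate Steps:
$b = 8$
$- 4 \left(-14 - 13\right) Q{\left(r{\left(b \right)} + 7,-65 \right)} = - 4 \left(-14 - 13\right) \sqrt{-33 - 65} = \left(-4\right) \left(-27\right) \sqrt{-98} = 108 \cdot 7 i \sqrt{2} = 756 i \sqrt{2}$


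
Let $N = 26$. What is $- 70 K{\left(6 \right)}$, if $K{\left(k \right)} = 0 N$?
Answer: $0$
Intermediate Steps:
$K{\left(k \right)} = 0$ ($K{\left(k \right)} = 0 \cdot 26 = 0$)
$- 70 K{\left(6 \right)} = \left(-70\right) 0 = 0$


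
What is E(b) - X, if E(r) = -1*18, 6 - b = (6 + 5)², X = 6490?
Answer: -6508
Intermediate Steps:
b = -115 (b = 6 - (6 + 5)² = 6 - 1*11² = 6 - 1*121 = 6 - 121 = -115)
E(r) = -18
E(b) - X = -18 - 1*6490 = -18 - 6490 = -6508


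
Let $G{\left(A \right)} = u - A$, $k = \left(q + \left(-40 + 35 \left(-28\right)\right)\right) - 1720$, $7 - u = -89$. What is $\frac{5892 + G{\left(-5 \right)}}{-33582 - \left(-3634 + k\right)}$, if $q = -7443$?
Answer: $- \frac{5993}{19765} \approx -0.30321$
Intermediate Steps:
$u = 96$ ($u = 7 - -89 = 7 + 89 = 96$)
$k = -10183$ ($k = \left(-7443 + \left(-40 + 35 \left(-28\right)\right)\right) - 1720 = \left(-7443 - 1020\right) - 1720 = -8463 - 1720 = -10183$)
$G{\left(A \right)} = 96 - A$
$\frac{5892 + G{\left(-5 \right)}}{-33582 - \left(-3634 + k\right)} = \frac{5892 + \left(96 - -5\right)}{-33582 + \left(3634 - -10183\right)} = \frac{5892 + \left(96 + 5\right)}{-33582 + \left(3634 + 10183\right)} = \frac{5892 + 101}{-33582 + 13817} = \frac{5993}{-19765} = 5993 \left(- \frac{1}{19765}\right) = - \frac{5993}{19765}$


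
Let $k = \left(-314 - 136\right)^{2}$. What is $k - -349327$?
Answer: $551827$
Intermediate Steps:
$k = 202500$ ($k = \left(-450\right)^{2} = 202500$)
$k - -349327 = 202500 - -349327 = 202500 + 349327 = 551827$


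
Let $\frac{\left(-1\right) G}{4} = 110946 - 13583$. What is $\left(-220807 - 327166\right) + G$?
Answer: $-937425$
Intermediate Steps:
$G = -389452$ ($G = - 4 \left(110946 - 13583\right) = \left(-4\right) 97363 = -389452$)
$\left(-220807 - 327166\right) + G = \left(-220807 - 327166\right) - 389452 = -547973 - 389452 = -937425$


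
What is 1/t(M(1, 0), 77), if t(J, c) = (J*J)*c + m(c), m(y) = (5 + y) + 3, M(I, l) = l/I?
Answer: 1/85 ≈ 0.011765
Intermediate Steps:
m(y) = 8 + y
t(J, c) = 8 + c + c*J**2 (t(J, c) = (J*J)*c + (8 + c) = J**2*c + (8 + c) = c*J**2 + (8 + c) = 8 + c + c*J**2)
1/t(M(1, 0), 77) = 1/(8 + 77 + 77*(0/1)**2) = 1/(8 + 77 + 77*(0*1)**2) = 1/(8 + 77 + 77*0**2) = 1/(8 + 77 + 77*0) = 1/(8 + 77 + 0) = 1/85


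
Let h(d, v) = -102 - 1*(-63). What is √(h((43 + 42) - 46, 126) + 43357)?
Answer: 11*√358 ≈ 208.13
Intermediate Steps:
h(d, v) = -39 (h(d, v) = -102 + 63 = -39)
√(h((43 + 42) - 46, 126) + 43357) = √(-39 + 43357) = √43318 = 11*√358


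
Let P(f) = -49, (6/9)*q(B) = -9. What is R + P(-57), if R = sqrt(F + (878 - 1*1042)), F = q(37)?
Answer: -49 + I*sqrt(710)/2 ≈ -49.0 + 13.323*I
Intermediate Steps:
q(B) = -27/2 (q(B) = (3/2)*(-9) = -27/2)
F = -27/2 ≈ -13.500
R = I*sqrt(710)/2 (R = sqrt(-27/2 + (878 - 1*1042)) = sqrt(-27/2 + (878 - 1042)) = sqrt(-27/2 - 164) = sqrt(-355/2) = I*sqrt(710)/2 ≈ 13.323*I)
R + P(-57) = I*sqrt(710)/2 - 49 = -49 + I*sqrt(710)/2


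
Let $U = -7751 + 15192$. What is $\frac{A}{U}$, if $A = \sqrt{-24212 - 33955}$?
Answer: $\frac{3 i \sqrt{6463}}{7441} \approx 0.032412 i$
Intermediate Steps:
$A = 3 i \sqrt{6463}$ ($A = \sqrt{-58167} = 3 i \sqrt{6463} \approx 241.18 i$)
$U = 7441$
$\frac{A}{U} = \frac{3 i \sqrt{6463}}{7441}$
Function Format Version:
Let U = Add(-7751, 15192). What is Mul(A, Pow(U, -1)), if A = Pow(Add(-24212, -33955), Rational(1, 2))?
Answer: Mul(Rational(3, 7441), I, Pow(6463, Rational(1, 2))) ≈ Mul(0.032412, I)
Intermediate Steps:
A = Mul(3, I, Pow(6463, Rational(1, 2))) (A = Pow(-58167, Rational(1, 2)) = Mul(3, I, Pow(6463, Rational(1, 2))) ≈ Mul(241.18, I))
U = 7441
Mul(A, Pow(U, -1)) = Mul(Mul(3, I, Pow(6463, Rational(1, 2))), Pow(7441, -1)) = Mul(Mul(3, I, Pow(6463, Rational(1, 2))), Rational(1, 7441)) = Mul(Rational(3, 7441), I, Pow(6463, Rational(1, 2)))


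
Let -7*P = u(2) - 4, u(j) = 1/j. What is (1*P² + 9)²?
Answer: 1369/16 ≈ 85.563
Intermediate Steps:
P = ½ (P = -(1/2 - 4)/7 = -(½ - 4)/7 = -⅐*(-7/2) = ½ ≈ 0.50000)
(1*P² + 9)² = (1*(½)² + 9)² = (1*(¼) + 9)² = (¼ + 9)² = (37/4)² = 1369/16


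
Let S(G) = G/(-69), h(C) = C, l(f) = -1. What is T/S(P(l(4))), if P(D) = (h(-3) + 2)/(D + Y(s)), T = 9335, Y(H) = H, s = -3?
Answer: -2576460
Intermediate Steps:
P(D) = -1/(-3 + D) (P(D) = (-3 + 2)/(D - 3) = -1/(-3 + D))
S(G) = -G/69 (S(G) = G*(-1/69) = -G/69)
T/S(P(l(4))) = 9335/((-(-1)/(69*(-3 - 1)))) = 9335/((-(-1)/(69*(-4)))) = 9335/((-(-1)*(-1)/(69*4))) = 9335/((-1/69*¼)) = 9335/(-1/276) = 9335*(-276) = -2576460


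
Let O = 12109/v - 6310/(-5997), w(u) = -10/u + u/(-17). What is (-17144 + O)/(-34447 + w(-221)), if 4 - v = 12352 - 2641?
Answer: 12974168533027/26058495338448 ≈ 0.49789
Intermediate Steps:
v = -9707 (v = 4 - (12352 - 2641) = 4 - 1*9711 = 4 - 9711 = -9707)
w(u) = -10/u - u/17 (w(u) = -10/u + u*(-1/17) = -10/u - u/17)
O = -11366503/58212879 (O = 12109/(-9707) - 6310/(-5997) = 12109*(-1/9707) - 6310*(-1/5997) = -12109/9707 + 6310/5997 = -11366503/58212879 ≈ -0.19526)
(-17144 + O)/(-34447 + w(-221)) = (-17144 - 11366503/58212879)/(-34447 + (-10/(-221) - 1/17*(-221))) = -998012964079/(58212879*(-34447 + (-10*(-1/221) + 13))) = -998012964079/(58212879*(-34447 + (10/221 + 13))) = -998012964079/(58212879*(-34447 + 2883/221)) = -998012964079/(58212879*(-7609904/221)) = -998012964079/58212879*(-221/7609904) = 12974168533027/26058495338448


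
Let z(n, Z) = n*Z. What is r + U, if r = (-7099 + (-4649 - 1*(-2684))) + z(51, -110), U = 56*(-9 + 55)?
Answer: -12098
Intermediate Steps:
z(n, Z) = Z*n
U = 2576 (U = 56*46 = 2576)
r = -14674 (r = (-7099 + (-4649 - 1*(-2684))) - 110*51 = (-7099 + (-4649 + 2684)) - 5610 = (-7099 - 1965) - 5610 = -9064 - 5610 = -14674)
r + U = -14674 + 2576 = -12098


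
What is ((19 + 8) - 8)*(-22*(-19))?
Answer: 7942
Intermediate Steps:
((19 + 8) - 8)*(-22*(-19)) = (27 - 8)*418 = 19*418 = 7942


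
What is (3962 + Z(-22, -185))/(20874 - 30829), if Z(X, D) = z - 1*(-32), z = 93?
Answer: -4087/9955 ≈ -0.41055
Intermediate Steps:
Z(X, D) = 125 (Z(X, D) = 93 - 1*(-32) = 93 + 32 = 125)
(3962 + Z(-22, -185))/(20874 - 30829) = (3962 + 125)/(20874 - 30829) = 4087/(-9955) = 4087*(-1/9955) = -4087/9955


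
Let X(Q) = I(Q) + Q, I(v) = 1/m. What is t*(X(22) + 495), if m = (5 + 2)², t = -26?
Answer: -658684/49 ≈ -13443.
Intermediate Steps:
m = 49 (m = 7² = 49)
I(v) = 1/49
X(Q) = 1/49 + Q
t*(X(22) + 495) = -26*((1/49 + 22) + 495) = -26*(1079/49 + 495) = -26*25334/49 = -658684/49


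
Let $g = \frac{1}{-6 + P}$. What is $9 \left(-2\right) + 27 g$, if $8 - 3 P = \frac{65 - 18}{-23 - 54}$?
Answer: $- \frac{6417}{241} \approx -26.627$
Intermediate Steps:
$P = \frac{221}{77}$ ($P = \frac{8}{3} - \frac{\left(65 - 18\right) \frac{1}{-23 - 54}}{3} = \frac{8}{3} - \frac{47 \frac{1}{-77}}{3} = \frac{8}{3} - \frac{47 \left(- \frac{1}{77}\right)}{3} = \frac{8}{3} - - \frac{47}{231} = \frac{8}{3} + \frac{47}{231} = \frac{221}{77} \approx 2.8701$)
$g = - \frac{77}{241}$ ($g = \frac{1}{-6 + \frac{221}{77}} = \frac{1}{- \frac{241}{77}} = - \frac{77}{241} \approx -0.3195$)
$9 \left(-2\right) + 27 g = 9 \left(-2\right) + 27 \left(- \frac{77}{241}\right) = -18 - \frac{2079}{241} = - \frac{6417}{241}$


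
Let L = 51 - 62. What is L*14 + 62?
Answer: -92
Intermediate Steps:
L = -11
L*14 + 62 = -11*14 + 62 = -154 + 62 = -92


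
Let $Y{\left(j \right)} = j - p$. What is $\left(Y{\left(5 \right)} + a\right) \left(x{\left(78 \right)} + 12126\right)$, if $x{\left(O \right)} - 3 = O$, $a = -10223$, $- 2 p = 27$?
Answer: $- \frac{249132663}{2} \approx -1.2457 \cdot 10^{8}$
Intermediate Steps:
$p = - \frac{27}{2}$ ($p = \left(- \frac{1}{2}\right) 27 = - \frac{27}{2} \approx -13.5$)
$x{\left(O \right)} = 3 + O$
$Y{\left(j \right)} = \frac{27}{2} + j$ ($Y{\left(j \right)} = j - - \frac{27}{2} = j + \frac{27}{2} = \frac{27}{2} + j$)
$\left(Y{\left(5 \right)} + a\right) \left(x{\left(78 \right)} + 12126\right) = \left(\left(\frac{27}{2} + 5\right) - 10223\right) \left(\left(3 + 78\right) + 12126\right) = \left(\frac{37}{2} - 10223\right) \left(81 + 12126\right) = \left(- \frac{20409}{2}\right) 12207 = - \frac{249132663}{2}$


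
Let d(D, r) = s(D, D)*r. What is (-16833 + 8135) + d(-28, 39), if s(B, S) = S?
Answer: -9790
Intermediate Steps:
d(D, r) = D*r
(-16833 + 8135) + d(-28, 39) = (-16833 + 8135) - 28*39 = -8698 - 1092 = -9790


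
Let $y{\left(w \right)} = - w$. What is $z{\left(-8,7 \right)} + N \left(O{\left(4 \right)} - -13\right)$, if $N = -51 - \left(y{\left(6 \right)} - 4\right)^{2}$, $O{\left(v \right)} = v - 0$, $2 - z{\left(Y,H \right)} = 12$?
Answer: $-2577$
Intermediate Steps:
$z{\left(Y,H \right)} = -10$ ($z{\left(Y,H \right)} = 2 - 12 = -10$)
$O{\left(v \right)} = v$ ($O{\left(v \right)} = v + 0 = v$)
$N = -151$ ($N = -51 - \left(\left(-1\right) 6 - 4\right)^{2} = -51 - \left(-6 - 4\right)^{2} = -51 - \left(-10\right)^{2} = -51 - 100 = -151$)
$z{\left(-8,7 \right)} + N \left(O{\left(4 \right)} - -13\right) = -10 - 151 \left(4 - -13\right) = -10 - 151 \left(4 + 13\right) = -10 - 2567 = -2577$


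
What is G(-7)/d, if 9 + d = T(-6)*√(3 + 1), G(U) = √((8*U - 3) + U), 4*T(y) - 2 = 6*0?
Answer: -I*√66/8 ≈ -1.0155*I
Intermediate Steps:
T(y) = ½ (T(y) = ½ + (6*0)/4 = ½ + (¼)*0 = ½ + 0 = ½)
G(U) = √(-3 + 9*U) (G(U) = √((-3 + 8*U) + U) = √(-3 + 9*U))
d = -8 (d = -9 + √(3 + 1)/2 = -9 + √4/2 = -9 + (½)*2 = -9 + 1 = -8)
G(-7)/d = √(-3 + 9*(-7))/(-8) = √(-3 - 63)*(-⅛) = √(-66)*(-⅛) = (I*√66)*(-⅛) = -I*√66/8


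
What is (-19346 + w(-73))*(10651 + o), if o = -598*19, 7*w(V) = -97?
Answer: 96354009/7 ≈ 1.3765e+7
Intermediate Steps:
w(V) = -97/7 (w(V) = (⅐)*(-97) = -97/7)
o = -11362 (o = -23*26*19 = -598*19 = -11362)
(-19346 + w(-73))*(10651 + o) = (-19346 - 97/7)*(10651 - 11362) = -135519/7*(-711) = 96354009/7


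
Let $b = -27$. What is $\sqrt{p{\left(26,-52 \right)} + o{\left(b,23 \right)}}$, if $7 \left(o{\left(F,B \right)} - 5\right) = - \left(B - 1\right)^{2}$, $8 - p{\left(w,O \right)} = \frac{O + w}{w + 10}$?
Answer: $\frac{i \sqrt{97762}}{42} \approx 7.4445 i$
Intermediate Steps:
$p{\left(w,O \right)} = 8 - \frac{O + w}{10 + w}$ ($p{\left(w,O \right)} = 8 - \frac{O + w}{w + 10} = 8 - \frac{O + w}{10 + w}$)
$o{\left(F,B \right)} = 5 - \frac{\left(-1 + B\right)^{2}}{7}$ ($o{\left(F,B \right)} = 5 + \frac{\left(-1\right) \left(B - 1\right)^{2}}{7} = 5 + \frac{\left(-1\right) \left(-1 + B\right)^{2}}{7} = 5 - \frac{\left(-1 + B\right)^{2}}{7}$)
$\sqrt{p{\left(26,-52 \right)} + o{\left(b,23 \right)}} = \sqrt{\frac{80 - -52 + 7 \cdot 26}{10 + 26} + \left(5 - \frac{\left(-1 + 23\right)^{2}}{7}\right)} = \sqrt{\frac{80 + 52 + 182}{36} + \left(5 - \frac{22^{2}}{7}\right)} = \sqrt{\frac{1}{36} \cdot 314 + \left(5 - \frac{484}{7}\right)} = \sqrt{\frac{157}{18} + \left(5 - \frac{484}{7}\right)} = \sqrt{\frac{157}{18} - \frac{449}{7}} = \sqrt{- \frac{6983}{126}} = \frac{i \sqrt{97762}}{42}$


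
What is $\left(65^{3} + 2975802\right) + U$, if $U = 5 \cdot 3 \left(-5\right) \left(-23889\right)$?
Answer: $5042102$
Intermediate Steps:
$U = 1791675$ ($U = 15 \left(-5\right) \left(-23889\right) = \left(-75\right) \left(-23889\right) = 1791675$)
$\left(65^{3} + 2975802\right) + U = \left(65^{3} + 2975802\right) + 1791675 = \left(274625 + 2975802\right) + 1791675 = 3250427 + 1791675 = 5042102$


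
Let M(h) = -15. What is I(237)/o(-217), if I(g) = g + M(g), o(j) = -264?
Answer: -37/44 ≈ -0.84091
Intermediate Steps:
I(g) = -15 + g (I(g) = g - 15 = -15 + g)
I(237)/o(-217) = (-15 + 237)/(-264) = 222*(-1/264) = -37/44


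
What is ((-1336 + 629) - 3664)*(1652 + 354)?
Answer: -8768226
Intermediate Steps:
((-1336 + 629) - 3664)*(1652 + 354) = (-707 - 3664)*2006 = -4371*2006 = -8768226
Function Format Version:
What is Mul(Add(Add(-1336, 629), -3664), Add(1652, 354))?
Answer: -8768226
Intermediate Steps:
Mul(Add(Add(-1336, 629), -3664), Add(1652, 354)) = Mul(Add(-707, -3664), 2006) = Mul(-4371, 2006) = -8768226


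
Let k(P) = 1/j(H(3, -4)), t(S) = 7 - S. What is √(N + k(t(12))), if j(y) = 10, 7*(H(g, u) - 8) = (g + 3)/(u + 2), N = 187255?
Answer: √18725510/10 ≈ 432.73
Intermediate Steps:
H(g, u) = 8 + (3 + g)/(7*(2 + u)) (H(g, u) = 8 + ((g + 3)/(u + 2))/7 = 8 + ((3 + g)/(2 + u))/7 = 8 + (3 + g)/(7*(2 + u)))
k(P) = ⅒ (k(P) = 1/10 = ⅒)
√(N + k(t(12))) = √(187255 + ⅒) = √(1872551/10) = √18725510/10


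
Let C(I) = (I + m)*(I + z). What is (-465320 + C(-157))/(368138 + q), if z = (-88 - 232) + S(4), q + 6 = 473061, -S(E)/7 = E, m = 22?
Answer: -397145/841193 ≈ -0.47212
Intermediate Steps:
S(E) = -7*E
q = 473055 (q = -6 + 473061 = 473055)
z = -348 (z = (-88 - 232) - 7*4 = -320 - 28 = -348)
C(I) = (-348 + I)*(22 + I) (C(I) = (I + 22)*(I - 348) = (22 + I)*(-348 + I) = (-348 + I)*(22 + I))
(-465320 + C(-157))/(368138 + q) = (-465320 + (-7656 + (-157)² - 326*(-157)))/(368138 + 473055) = (-465320 + (-7656 + 24649 + 51182))/841193 = (-465320 + 68175)*(1/841193) = -397145*1/841193 = -397145/841193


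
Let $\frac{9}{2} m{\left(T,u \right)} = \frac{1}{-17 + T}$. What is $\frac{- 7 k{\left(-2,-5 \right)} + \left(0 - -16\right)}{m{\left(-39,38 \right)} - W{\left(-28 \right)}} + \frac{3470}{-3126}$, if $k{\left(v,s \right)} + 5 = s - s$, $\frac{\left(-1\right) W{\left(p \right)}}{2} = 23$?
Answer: $- \frac{22709}{18116733} \approx -0.0012535$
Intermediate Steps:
$W{\left(p \right)} = -46$ ($W{\left(p \right)} = \left(-2\right) 23 = -46$)
$m{\left(T,u \right)} = \frac{2}{9 \left(-17 + T\right)}$
$k{\left(v,s \right)} = -5$ ($k{\left(v,s \right)} = -5 + \left(s - s\right) = -5 + 0 = -5$)
$\frac{- 7 k{\left(-2,-5 \right)} + \left(0 - -16\right)}{m{\left(-39,38 \right)} - W{\left(-28 \right)}} + \frac{3470}{-3126} = \frac{\left(-7\right) \left(-5\right) + \left(0 - -16\right)}{\frac{2}{9 \left(-17 - 39\right)} - -46} + \frac{3470}{-3126} = \frac{35 + \left(0 + 16\right)}{\frac{2}{9 \left(-56\right)} + 46} + 3470 \left(- \frac{1}{3126}\right) = \frac{35 + 16}{\frac{2}{9} \left(- \frac{1}{56}\right) + 46} - \frac{1735}{1563} = \frac{51}{- \frac{1}{252} + 46} - \frac{1735}{1563} = \frac{51}{\frac{11591}{252}} - \frac{1735}{1563} = 51 \cdot \frac{252}{11591} - \frac{1735}{1563} = \frac{12852}{11591} - \frac{1735}{1563} = - \frac{22709}{18116733}$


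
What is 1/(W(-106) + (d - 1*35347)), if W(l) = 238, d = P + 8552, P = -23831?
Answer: -1/50388 ≈ -1.9846e-5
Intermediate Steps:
d = -15279 (d = -23831 + 8552 = -15279)
1/(W(-106) + (d - 1*35347)) = 1/(238 + (-15279 - 1*35347)) = 1/(238 + (-15279 - 35347)) = 1/(238 - 50626) = 1/(-50388) = -1/50388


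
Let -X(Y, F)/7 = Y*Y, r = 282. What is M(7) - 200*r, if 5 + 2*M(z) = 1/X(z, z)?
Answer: -19346058/343 ≈ -56403.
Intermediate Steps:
X(Y, F) = -7*Y² (X(Y, F) = -7*Y*Y = -7*Y²)
M(z) = -5/2 - 1/(14*z²) (M(z) = -5/2 + 1/(2*((-7*z²))) = -5/2 + (-1/(7*z²))/2 = -5/2 - 1/(14*z²))
M(7) - 200*r = (-5/2 - 1/14/7²) - 200*282 = (-5/2 - 1/14*1/49) - 56400 = (-5/2 - 1/686) - 56400 = -858/343 - 56400 = -19346058/343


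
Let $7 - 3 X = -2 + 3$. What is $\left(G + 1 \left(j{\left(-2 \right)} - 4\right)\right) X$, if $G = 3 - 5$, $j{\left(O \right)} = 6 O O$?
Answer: $36$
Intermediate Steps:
$X = 2$ ($X = \frac{7}{3} - \frac{-2 + 3}{3} = \frac{7}{3} - \frac{1}{3} = 2$)
$j{\left(O \right)} = 6 O^{2}$
$G = -2$
$\left(G + 1 \left(j{\left(-2 \right)} - 4\right)\right) X = \left(-2 + 1 \left(6 \left(-2\right)^{2} - 4\right)\right) 2 = \left(-2 + 1 \left(6 \cdot 4 - 4\right)\right) 2 = \left(-2 + 1 \left(24 - 4\right)\right) 2 = \left(-2 + 1 \cdot 20\right) 2 = \left(-2 + 20\right) 2 = 18 \cdot 2 = 36$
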